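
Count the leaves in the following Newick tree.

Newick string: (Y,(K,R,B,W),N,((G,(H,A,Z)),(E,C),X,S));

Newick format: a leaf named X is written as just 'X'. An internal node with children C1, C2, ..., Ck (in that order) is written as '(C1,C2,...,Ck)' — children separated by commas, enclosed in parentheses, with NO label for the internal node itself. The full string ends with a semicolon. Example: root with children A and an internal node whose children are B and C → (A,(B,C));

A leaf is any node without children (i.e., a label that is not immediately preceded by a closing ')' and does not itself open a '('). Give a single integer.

Newick: (Y,(K,R,B,W),N,((G,(H,A,Z)),(E,C),X,S));
Scan left-to-right; a leaf is any maximal label run not followed by '(':
  pos 1: leaf 'Y' → count = 1
  pos 4: leaf 'K' → count = 2
  pos 6: leaf 'R' → count = 3
  pos 8: leaf 'B' → count = 4
  pos 10: leaf 'W' → count = 5
  pos 13: leaf 'N' → count = 6
  pos 17: leaf 'G' → count = 7
  pos 20: leaf 'H' → count = 8
  pos 22: leaf 'A' → count = 9
  pos 24: leaf 'Z' → count = 10
  pos 29: leaf 'E' → count = 11
  pos 31: leaf 'C' → count = 12
  pos 34: leaf 'X' → count = 13
  pos 36: leaf 'S' → count = 14
Total leaves: 14

Answer: 14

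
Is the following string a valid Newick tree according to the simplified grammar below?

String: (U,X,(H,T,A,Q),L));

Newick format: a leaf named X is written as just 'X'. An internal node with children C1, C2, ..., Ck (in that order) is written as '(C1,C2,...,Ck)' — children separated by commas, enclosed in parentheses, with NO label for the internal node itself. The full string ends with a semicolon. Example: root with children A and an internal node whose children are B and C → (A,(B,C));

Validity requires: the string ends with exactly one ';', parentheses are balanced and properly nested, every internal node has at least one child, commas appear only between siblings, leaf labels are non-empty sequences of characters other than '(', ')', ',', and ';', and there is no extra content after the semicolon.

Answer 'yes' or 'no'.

Answer: no

Derivation:
Input: (U,X,(H,T,A,Q),L));
Paren balance: 2 '(' vs 3 ')' MISMATCH
Ends with single ';': True
Full parse: FAILS (extra content after tree at pos 17)
Valid: False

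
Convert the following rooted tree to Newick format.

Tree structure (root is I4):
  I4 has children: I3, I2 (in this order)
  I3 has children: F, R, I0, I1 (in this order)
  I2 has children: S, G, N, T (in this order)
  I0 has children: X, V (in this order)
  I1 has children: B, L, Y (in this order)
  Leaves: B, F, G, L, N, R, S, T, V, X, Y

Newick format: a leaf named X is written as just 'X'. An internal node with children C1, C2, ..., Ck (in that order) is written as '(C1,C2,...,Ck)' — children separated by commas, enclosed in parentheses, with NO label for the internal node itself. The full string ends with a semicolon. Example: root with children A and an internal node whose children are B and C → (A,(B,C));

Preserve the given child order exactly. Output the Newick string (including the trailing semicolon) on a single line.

internal I4 with children ['I3', 'I2']
  internal I3 with children ['F', 'R', 'I0', 'I1']
    leaf 'F' → 'F'
    leaf 'R' → 'R'
    internal I0 with children ['X', 'V']
      leaf 'X' → 'X'
      leaf 'V' → 'V'
    → '(X,V)'
    internal I1 with children ['B', 'L', 'Y']
      leaf 'B' → 'B'
      leaf 'L' → 'L'
      leaf 'Y' → 'Y'
    → '(B,L,Y)'
  → '(F,R,(X,V),(B,L,Y))'
  internal I2 with children ['S', 'G', 'N', 'T']
    leaf 'S' → 'S'
    leaf 'G' → 'G'
    leaf 'N' → 'N'
    leaf 'T' → 'T'
  → '(S,G,N,T)'
→ '((F,R,(X,V),(B,L,Y)),(S,G,N,T))'
Final: ((F,R,(X,V),(B,L,Y)),(S,G,N,T));

Answer: ((F,R,(X,V),(B,L,Y)),(S,G,N,T));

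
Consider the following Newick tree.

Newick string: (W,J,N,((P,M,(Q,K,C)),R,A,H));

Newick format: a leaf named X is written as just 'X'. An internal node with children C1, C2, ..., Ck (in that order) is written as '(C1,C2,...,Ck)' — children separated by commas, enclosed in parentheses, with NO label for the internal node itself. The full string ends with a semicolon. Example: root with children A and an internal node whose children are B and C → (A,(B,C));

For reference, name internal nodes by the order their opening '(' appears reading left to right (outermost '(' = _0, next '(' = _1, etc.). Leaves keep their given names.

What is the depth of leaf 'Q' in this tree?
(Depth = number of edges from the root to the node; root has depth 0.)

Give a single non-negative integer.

Newick: (W,J,N,((P,M,(Q,K,C)),R,A,H));
Naming internals by '(' encounter order: outermost '(' = _0, next = _1, ...
Query node: Q
Path from root: _0 -> _1 -> _2 -> _3 -> Q
Depth of Q: 4 (number of edges from root)

Answer: 4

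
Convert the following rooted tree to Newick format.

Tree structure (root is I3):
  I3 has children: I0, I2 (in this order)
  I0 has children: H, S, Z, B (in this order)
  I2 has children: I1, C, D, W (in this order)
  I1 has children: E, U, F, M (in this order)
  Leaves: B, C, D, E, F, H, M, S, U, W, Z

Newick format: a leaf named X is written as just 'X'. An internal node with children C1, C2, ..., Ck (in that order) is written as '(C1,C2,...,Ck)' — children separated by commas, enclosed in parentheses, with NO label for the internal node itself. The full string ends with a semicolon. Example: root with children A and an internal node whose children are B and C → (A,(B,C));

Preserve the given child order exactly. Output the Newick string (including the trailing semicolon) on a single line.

Answer: ((H,S,Z,B),((E,U,F,M),C,D,W));

Derivation:
internal I3 with children ['I0', 'I2']
  internal I0 with children ['H', 'S', 'Z', 'B']
    leaf 'H' → 'H'
    leaf 'S' → 'S'
    leaf 'Z' → 'Z'
    leaf 'B' → 'B'
  → '(H,S,Z,B)'
  internal I2 with children ['I1', 'C', 'D', 'W']
    internal I1 with children ['E', 'U', 'F', 'M']
      leaf 'E' → 'E'
      leaf 'U' → 'U'
      leaf 'F' → 'F'
      leaf 'M' → 'M'
    → '(E,U,F,M)'
    leaf 'C' → 'C'
    leaf 'D' → 'D'
    leaf 'W' → 'W'
  → '((E,U,F,M),C,D,W)'
→ '((H,S,Z,B),((E,U,F,M),C,D,W))'
Final: ((H,S,Z,B),((E,U,F,M),C,D,W));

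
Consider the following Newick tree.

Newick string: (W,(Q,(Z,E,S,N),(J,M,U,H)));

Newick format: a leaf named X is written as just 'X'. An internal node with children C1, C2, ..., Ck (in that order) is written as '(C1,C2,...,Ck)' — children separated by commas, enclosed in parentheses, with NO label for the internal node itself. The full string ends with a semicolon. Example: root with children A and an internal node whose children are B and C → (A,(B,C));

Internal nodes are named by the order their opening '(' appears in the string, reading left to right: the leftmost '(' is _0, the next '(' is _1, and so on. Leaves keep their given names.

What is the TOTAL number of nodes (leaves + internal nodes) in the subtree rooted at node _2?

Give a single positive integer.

Newick: (W,(Q,(Z,E,S,N),(J,M,U,H)));
Locate _2: it is the '(' at position 6 (the 3rd '(' reading left to right).
Query: subtree rooted at _2
_2: subtree_size = 1 + 4
  Z: subtree_size = 1 + 0
  E: subtree_size = 1 + 0
  S: subtree_size = 1 + 0
  N: subtree_size = 1 + 0
Total subtree size of _2: 5

Answer: 5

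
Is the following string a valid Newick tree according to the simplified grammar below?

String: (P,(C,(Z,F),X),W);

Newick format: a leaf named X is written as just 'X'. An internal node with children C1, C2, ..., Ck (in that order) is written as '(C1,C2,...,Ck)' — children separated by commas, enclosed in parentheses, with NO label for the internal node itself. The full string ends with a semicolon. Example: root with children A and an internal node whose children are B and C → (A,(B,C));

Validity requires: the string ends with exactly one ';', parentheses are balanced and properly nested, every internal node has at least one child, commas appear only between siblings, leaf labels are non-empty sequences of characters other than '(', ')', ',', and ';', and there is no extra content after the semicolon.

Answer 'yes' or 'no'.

Input: (P,(C,(Z,F),X),W);
Paren balance: 3 '(' vs 3 ')' OK
Ends with single ';': True
Full parse: OK
Valid: True

Answer: yes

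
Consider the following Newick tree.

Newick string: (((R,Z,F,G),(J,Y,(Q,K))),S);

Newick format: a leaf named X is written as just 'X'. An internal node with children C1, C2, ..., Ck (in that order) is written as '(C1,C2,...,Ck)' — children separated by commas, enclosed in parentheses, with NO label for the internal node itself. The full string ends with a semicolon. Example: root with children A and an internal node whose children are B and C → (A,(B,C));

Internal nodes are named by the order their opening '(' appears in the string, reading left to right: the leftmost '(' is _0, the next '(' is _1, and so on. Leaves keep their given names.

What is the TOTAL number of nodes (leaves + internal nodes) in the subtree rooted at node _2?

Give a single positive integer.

Newick: (((R,Z,F,G),(J,Y,(Q,K))),S);
Locate _2: it is the '(' at position 2 (the 3rd '(' reading left to right).
Query: subtree rooted at _2
_2: subtree_size = 1 + 4
  R: subtree_size = 1 + 0
  Z: subtree_size = 1 + 0
  F: subtree_size = 1 + 0
  G: subtree_size = 1 + 0
Total subtree size of _2: 5

Answer: 5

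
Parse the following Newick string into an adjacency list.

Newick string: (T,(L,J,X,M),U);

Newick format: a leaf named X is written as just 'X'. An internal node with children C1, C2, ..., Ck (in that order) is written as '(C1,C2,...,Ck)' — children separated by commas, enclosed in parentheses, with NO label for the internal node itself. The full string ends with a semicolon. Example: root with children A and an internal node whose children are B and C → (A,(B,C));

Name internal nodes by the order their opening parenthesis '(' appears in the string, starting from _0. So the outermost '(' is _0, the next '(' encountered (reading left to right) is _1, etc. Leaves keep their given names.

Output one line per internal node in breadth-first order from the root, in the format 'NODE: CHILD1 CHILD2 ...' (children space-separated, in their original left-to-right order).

Input: (T,(L,J,X,M),U);
Scanning left-to-right, naming '(' by encounter order:
  pos 0: '(' -> open internal node _0 (depth 1)
  pos 3: '(' -> open internal node _1 (depth 2)
  pos 11: ')' -> close internal node _1 (now at depth 1)
  pos 14: ')' -> close internal node _0 (now at depth 0)
Total internal nodes: 2
BFS adjacency from root:
  _0: T _1 U
  _1: L J X M

Answer: _0: T _1 U
_1: L J X M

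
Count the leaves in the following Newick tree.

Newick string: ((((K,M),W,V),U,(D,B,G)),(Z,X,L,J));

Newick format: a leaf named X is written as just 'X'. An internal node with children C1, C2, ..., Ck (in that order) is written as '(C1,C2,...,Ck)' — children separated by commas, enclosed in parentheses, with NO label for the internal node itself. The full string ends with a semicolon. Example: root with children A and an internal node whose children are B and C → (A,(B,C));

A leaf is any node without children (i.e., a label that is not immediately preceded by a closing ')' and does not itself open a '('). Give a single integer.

Answer: 12

Derivation:
Newick: ((((K,M),W,V),U,(D,B,G)),(Z,X,L,J));
Scan left-to-right; a leaf is any maximal label run not followed by '(':
  pos 4: leaf 'K' → count = 1
  pos 6: leaf 'M' → count = 2
  pos 9: leaf 'W' → count = 3
  pos 11: leaf 'V' → count = 4
  pos 14: leaf 'U' → count = 5
  pos 17: leaf 'D' → count = 6
  pos 19: leaf 'B' → count = 7
  pos 21: leaf 'G' → count = 8
  pos 26: leaf 'Z' → count = 9
  pos 28: leaf 'X' → count = 10
  pos 30: leaf 'L' → count = 11
  pos 32: leaf 'J' → count = 12
Total leaves: 12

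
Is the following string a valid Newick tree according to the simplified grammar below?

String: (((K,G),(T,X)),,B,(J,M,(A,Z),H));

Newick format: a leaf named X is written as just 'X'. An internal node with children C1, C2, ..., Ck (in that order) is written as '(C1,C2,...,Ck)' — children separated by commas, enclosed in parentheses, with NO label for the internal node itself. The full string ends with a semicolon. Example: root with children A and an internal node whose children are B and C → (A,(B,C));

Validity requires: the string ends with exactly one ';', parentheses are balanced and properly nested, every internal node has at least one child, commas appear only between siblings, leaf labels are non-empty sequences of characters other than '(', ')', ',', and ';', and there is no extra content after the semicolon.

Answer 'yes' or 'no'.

Answer: no

Derivation:
Input: (((K,G),(T,X)),,B,(J,M,(A,Z),H));
Paren balance: 6 '(' vs 6 ')' OK
Ends with single ';': True
Full parse: FAILS (empty leaf label at pos 15)
Valid: False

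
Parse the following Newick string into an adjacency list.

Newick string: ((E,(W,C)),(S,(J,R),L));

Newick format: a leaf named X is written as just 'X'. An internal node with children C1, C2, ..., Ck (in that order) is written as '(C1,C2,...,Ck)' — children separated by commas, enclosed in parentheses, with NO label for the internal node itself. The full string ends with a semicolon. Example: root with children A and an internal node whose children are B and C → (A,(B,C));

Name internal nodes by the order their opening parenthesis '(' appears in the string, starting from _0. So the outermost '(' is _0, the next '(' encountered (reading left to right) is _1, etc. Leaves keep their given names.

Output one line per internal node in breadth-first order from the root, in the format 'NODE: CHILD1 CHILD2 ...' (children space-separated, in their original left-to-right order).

Answer: _0: _1 _3
_1: E _2
_3: S _4 L
_2: W C
_4: J R

Derivation:
Input: ((E,(W,C)),(S,(J,R),L));
Scanning left-to-right, naming '(' by encounter order:
  pos 0: '(' -> open internal node _0 (depth 1)
  pos 1: '(' -> open internal node _1 (depth 2)
  pos 4: '(' -> open internal node _2 (depth 3)
  pos 8: ')' -> close internal node _2 (now at depth 2)
  pos 9: ')' -> close internal node _1 (now at depth 1)
  pos 11: '(' -> open internal node _3 (depth 2)
  pos 14: '(' -> open internal node _4 (depth 3)
  pos 18: ')' -> close internal node _4 (now at depth 2)
  pos 21: ')' -> close internal node _3 (now at depth 1)
  pos 22: ')' -> close internal node _0 (now at depth 0)
Total internal nodes: 5
BFS adjacency from root:
  _0: _1 _3
  _1: E _2
  _3: S _4 L
  _2: W C
  _4: J R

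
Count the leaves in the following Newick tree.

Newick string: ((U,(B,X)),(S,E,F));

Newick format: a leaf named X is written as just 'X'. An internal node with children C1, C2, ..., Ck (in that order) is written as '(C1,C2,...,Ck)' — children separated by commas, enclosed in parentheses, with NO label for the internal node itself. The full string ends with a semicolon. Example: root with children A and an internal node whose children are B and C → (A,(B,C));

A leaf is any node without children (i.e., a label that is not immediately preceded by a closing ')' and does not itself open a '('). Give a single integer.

Answer: 6

Derivation:
Newick: ((U,(B,X)),(S,E,F));
Scan left-to-right; a leaf is any maximal label run not followed by '(':
  pos 2: leaf 'U' → count = 1
  pos 5: leaf 'B' → count = 2
  pos 7: leaf 'X' → count = 3
  pos 12: leaf 'S' → count = 4
  pos 14: leaf 'E' → count = 5
  pos 16: leaf 'F' → count = 6
Total leaves: 6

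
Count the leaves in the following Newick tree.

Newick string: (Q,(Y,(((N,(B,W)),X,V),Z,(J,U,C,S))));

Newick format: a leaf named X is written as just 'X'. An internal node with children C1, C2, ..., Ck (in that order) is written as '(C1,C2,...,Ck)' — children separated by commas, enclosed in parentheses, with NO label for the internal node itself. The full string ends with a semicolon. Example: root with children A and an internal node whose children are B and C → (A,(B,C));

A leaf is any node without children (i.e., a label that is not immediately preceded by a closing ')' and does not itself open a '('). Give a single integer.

Newick: (Q,(Y,(((N,(B,W)),X,V),Z,(J,U,C,S))));
Scan left-to-right; a leaf is any maximal label run not followed by '(':
  pos 1: leaf 'Q' → count = 1
  pos 4: leaf 'Y' → count = 2
  pos 9: leaf 'N' → count = 3
  pos 12: leaf 'B' → count = 4
  pos 14: leaf 'W' → count = 5
  pos 18: leaf 'X' → count = 6
  pos 20: leaf 'V' → count = 7
  pos 23: leaf 'Z' → count = 8
  pos 26: leaf 'J' → count = 9
  pos 28: leaf 'U' → count = 10
  pos 30: leaf 'C' → count = 11
  pos 32: leaf 'S' → count = 12
Total leaves: 12

Answer: 12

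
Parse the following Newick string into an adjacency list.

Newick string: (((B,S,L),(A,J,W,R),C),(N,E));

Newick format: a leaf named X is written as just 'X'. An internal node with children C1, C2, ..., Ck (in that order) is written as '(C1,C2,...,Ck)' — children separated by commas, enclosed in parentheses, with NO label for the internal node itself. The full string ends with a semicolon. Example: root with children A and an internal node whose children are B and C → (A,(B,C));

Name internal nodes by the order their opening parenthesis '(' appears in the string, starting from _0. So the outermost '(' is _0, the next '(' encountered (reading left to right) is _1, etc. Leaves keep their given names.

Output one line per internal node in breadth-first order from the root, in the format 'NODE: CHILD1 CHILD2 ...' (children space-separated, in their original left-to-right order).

Input: (((B,S,L),(A,J,W,R),C),(N,E));
Scanning left-to-right, naming '(' by encounter order:
  pos 0: '(' -> open internal node _0 (depth 1)
  pos 1: '(' -> open internal node _1 (depth 2)
  pos 2: '(' -> open internal node _2 (depth 3)
  pos 8: ')' -> close internal node _2 (now at depth 2)
  pos 10: '(' -> open internal node _3 (depth 3)
  pos 18: ')' -> close internal node _3 (now at depth 2)
  pos 21: ')' -> close internal node _1 (now at depth 1)
  pos 23: '(' -> open internal node _4 (depth 2)
  pos 27: ')' -> close internal node _4 (now at depth 1)
  pos 28: ')' -> close internal node _0 (now at depth 0)
Total internal nodes: 5
BFS adjacency from root:
  _0: _1 _4
  _1: _2 _3 C
  _4: N E
  _2: B S L
  _3: A J W R

Answer: _0: _1 _4
_1: _2 _3 C
_4: N E
_2: B S L
_3: A J W R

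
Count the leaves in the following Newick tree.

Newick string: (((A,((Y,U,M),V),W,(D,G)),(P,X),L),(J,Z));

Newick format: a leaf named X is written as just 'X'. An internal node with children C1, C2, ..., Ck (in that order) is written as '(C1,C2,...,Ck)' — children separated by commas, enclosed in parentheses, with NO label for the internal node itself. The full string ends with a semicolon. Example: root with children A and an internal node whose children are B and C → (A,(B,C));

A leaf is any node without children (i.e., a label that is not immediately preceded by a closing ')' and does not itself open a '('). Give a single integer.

Newick: (((A,((Y,U,M),V),W,(D,G)),(P,X),L),(J,Z));
Scan left-to-right; a leaf is any maximal label run not followed by '(':
  pos 3: leaf 'A' → count = 1
  pos 7: leaf 'Y' → count = 2
  pos 9: leaf 'U' → count = 3
  pos 11: leaf 'M' → count = 4
  pos 14: leaf 'V' → count = 5
  pos 17: leaf 'W' → count = 6
  pos 20: leaf 'D' → count = 7
  pos 22: leaf 'G' → count = 8
  pos 27: leaf 'P' → count = 9
  pos 29: leaf 'X' → count = 10
  pos 32: leaf 'L' → count = 11
  pos 36: leaf 'J' → count = 12
  pos 38: leaf 'Z' → count = 13
Total leaves: 13

Answer: 13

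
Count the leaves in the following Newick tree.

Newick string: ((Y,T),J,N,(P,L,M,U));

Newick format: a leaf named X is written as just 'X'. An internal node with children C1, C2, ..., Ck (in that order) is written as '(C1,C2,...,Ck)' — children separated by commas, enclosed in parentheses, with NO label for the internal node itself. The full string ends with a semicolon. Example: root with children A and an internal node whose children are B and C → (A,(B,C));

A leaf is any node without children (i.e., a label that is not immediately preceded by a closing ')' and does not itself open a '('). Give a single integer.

Answer: 8

Derivation:
Newick: ((Y,T),J,N,(P,L,M,U));
Scan left-to-right; a leaf is any maximal label run not followed by '(':
  pos 2: leaf 'Y' → count = 1
  pos 4: leaf 'T' → count = 2
  pos 7: leaf 'J' → count = 3
  pos 9: leaf 'N' → count = 4
  pos 12: leaf 'P' → count = 5
  pos 14: leaf 'L' → count = 6
  pos 16: leaf 'M' → count = 7
  pos 18: leaf 'U' → count = 8
Total leaves: 8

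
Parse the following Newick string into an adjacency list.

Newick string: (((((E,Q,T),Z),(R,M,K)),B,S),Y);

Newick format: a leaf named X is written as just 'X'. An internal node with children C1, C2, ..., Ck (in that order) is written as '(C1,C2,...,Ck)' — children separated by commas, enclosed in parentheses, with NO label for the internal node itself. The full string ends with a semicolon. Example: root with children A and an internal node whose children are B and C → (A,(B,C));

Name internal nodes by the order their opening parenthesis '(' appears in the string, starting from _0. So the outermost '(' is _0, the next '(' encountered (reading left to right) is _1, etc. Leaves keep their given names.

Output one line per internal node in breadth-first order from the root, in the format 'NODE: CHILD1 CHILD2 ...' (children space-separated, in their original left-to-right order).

Input: (((((E,Q,T),Z),(R,M,K)),B,S),Y);
Scanning left-to-right, naming '(' by encounter order:
  pos 0: '(' -> open internal node _0 (depth 1)
  pos 1: '(' -> open internal node _1 (depth 2)
  pos 2: '(' -> open internal node _2 (depth 3)
  pos 3: '(' -> open internal node _3 (depth 4)
  pos 4: '(' -> open internal node _4 (depth 5)
  pos 10: ')' -> close internal node _4 (now at depth 4)
  pos 13: ')' -> close internal node _3 (now at depth 3)
  pos 15: '(' -> open internal node _5 (depth 4)
  pos 21: ')' -> close internal node _5 (now at depth 3)
  pos 22: ')' -> close internal node _2 (now at depth 2)
  pos 27: ')' -> close internal node _1 (now at depth 1)
  pos 30: ')' -> close internal node _0 (now at depth 0)
Total internal nodes: 6
BFS adjacency from root:
  _0: _1 Y
  _1: _2 B S
  _2: _3 _5
  _3: _4 Z
  _5: R M K
  _4: E Q T

Answer: _0: _1 Y
_1: _2 B S
_2: _3 _5
_3: _4 Z
_5: R M K
_4: E Q T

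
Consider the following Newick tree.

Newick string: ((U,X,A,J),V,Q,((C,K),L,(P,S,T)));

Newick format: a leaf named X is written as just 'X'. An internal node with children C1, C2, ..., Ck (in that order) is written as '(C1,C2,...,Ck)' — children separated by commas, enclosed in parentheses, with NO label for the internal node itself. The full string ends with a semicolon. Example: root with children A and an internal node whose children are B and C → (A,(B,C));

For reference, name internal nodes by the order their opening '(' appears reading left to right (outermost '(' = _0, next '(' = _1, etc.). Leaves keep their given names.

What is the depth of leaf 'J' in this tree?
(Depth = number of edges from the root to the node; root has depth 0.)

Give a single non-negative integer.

Newick: ((U,X,A,J),V,Q,((C,K),L,(P,S,T)));
Naming internals by '(' encounter order: outermost '(' = _0, next = _1, ...
Query node: J
Path from root: _0 -> _1 -> J
Depth of J: 2 (number of edges from root)

Answer: 2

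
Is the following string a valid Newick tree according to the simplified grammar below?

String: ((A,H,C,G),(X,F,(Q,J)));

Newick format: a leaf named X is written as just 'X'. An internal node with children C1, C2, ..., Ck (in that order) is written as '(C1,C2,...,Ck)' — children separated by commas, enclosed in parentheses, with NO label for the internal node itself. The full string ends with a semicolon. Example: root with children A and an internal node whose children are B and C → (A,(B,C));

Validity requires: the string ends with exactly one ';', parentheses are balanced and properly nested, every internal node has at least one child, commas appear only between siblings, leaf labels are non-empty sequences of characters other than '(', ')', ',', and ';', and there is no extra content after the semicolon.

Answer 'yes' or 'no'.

Answer: yes

Derivation:
Input: ((A,H,C,G),(X,F,(Q,J)));
Paren balance: 4 '(' vs 4 ')' OK
Ends with single ';': True
Full parse: OK
Valid: True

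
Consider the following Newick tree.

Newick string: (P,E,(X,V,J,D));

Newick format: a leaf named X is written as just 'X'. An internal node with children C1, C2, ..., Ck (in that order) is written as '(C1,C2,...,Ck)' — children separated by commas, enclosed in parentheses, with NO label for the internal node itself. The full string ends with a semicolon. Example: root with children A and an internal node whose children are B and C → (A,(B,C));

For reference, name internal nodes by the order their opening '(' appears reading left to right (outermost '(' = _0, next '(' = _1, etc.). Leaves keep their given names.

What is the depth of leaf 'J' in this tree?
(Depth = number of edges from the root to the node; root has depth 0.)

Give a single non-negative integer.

Answer: 2

Derivation:
Newick: (P,E,(X,V,J,D));
Naming internals by '(' encounter order: outermost '(' = _0, next = _1, ...
Query node: J
Path from root: _0 -> _1 -> J
Depth of J: 2 (number of edges from root)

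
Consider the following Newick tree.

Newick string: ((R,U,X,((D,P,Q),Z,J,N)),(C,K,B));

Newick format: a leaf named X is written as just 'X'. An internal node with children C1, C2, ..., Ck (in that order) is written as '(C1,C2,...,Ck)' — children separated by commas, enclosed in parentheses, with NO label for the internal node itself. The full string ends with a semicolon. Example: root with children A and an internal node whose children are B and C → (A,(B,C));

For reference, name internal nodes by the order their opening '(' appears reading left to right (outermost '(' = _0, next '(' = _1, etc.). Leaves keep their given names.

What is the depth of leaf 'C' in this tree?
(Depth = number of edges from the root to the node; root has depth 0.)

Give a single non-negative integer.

Newick: ((R,U,X,((D,P,Q),Z,J,N)),(C,K,B));
Naming internals by '(' encounter order: outermost '(' = _0, next = _1, ...
Query node: C
Path from root: _0 -> _4 -> C
Depth of C: 2 (number of edges from root)

Answer: 2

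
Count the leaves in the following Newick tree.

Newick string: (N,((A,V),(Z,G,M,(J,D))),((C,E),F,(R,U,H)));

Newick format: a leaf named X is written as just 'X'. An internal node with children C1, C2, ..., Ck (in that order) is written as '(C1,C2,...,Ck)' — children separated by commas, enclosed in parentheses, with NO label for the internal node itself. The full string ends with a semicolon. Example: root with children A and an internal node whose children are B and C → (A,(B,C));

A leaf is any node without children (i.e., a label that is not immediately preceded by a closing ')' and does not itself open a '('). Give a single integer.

Answer: 14

Derivation:
Newick: (N,((A,V),(Z,G,M,(J,D))),((C,E),F,(R,U,H)));
Scan left-to-right; a leaf is any maximal label run not followed by '(':
  pos 1: leaf 'N' → count = 1
  pos 5: leaf 'A' → count = 2
  pos 7: leaf 'V' → count = 3
  pos 11: leaf 'Z' → count = 4
  pos 13: leaf 'G' → count = 5
  pos 15: leaf 'M' → count = 6
  pos 18: leaf 'J' → count = 7
  pos 20: leaf 'D' → count = 8
  pos 27: leaf 'C' → count = 9
  pos 29: leaf 'E' → count = 10
  pos 32: leaf 'F' → count = 11
  pos 35: leaf 'R' → count = 12
  pos 37: leaf 'U' → count = 13
  pos 39: leaf 'H' → count = 14
Total leaves: 14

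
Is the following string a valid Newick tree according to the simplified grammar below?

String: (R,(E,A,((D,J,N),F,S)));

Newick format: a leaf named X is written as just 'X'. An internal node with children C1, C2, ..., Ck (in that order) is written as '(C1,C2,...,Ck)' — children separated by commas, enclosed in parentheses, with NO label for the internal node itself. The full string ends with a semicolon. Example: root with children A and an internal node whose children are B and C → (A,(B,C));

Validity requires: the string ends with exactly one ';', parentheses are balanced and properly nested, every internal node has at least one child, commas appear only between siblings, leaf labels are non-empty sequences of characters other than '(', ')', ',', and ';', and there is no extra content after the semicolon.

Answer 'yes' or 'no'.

Input: (R,(E,A,((D,J,N),F,S)));
Paren balance: 4 '(' vs 4 ')' OK
Ends with single ';': True
Full parse: OK
Valid: True

Answer: yes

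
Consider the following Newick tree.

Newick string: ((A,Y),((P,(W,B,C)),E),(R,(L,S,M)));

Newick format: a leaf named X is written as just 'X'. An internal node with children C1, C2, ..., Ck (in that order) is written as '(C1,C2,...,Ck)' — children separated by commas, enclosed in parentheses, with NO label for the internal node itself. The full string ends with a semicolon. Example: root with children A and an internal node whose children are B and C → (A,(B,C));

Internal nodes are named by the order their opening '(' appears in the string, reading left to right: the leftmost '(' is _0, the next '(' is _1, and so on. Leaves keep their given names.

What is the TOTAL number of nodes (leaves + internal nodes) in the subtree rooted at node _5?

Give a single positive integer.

Answer: 6

Derivation:
Newick: ((A,Y),((P,(W,B,C)),E),(R,(L,S,M)));
Locate _5: it is the '(' at position 23 (the 6th '(' reading left to right).
Query: subtree rooted at _5
_5: subtree_size = 1 + 5
  R: subtree_size = 1 + 0
  _6: subtree_size = 1 + 3
    L: subtree_size = 1 + 0
    S: subtree_size = 1 + 0
    M: subtree_size = 1 + 0
Total subtree size of _5: 6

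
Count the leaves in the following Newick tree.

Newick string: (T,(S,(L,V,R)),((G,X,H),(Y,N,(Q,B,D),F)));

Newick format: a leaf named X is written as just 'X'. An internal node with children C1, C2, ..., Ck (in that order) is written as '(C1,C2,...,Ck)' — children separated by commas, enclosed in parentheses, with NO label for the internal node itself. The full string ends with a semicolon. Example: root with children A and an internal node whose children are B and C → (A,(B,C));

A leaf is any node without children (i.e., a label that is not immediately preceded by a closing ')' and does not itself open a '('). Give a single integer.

Newick: (T,(S,(L,V,R)),((G,X,H),(Y,N,(Q,B,D),F)));
Scan left-to-right; a leaf is any maximal label run not followed by '(':
  pos 1: leaf 'T' → count = 1
  pos 4: leaf 'S' → count = 2
  pos 7: leaf 'L' → count = 3
  pos 9: leaf 'V' → count = 4
  pos 11: leaf 'R' → count = 5
  pos 17: leaf 'G' → count = 6
  pos 19: leaf 'X' → count = 7
  pos 21: leaf 'H' → count = 8
  pos 25: leaf 'Y' → count = 9
  pos 27: leaf 'N' → count = 10
  pos 30: leaf 'Q' → count = 11
  pos 32: leaf 'B' → count = 12
  pos 34: leaf 'D' → count = 13
  pos 37: leaf 'F' → count = 14
Total leaves: 14

Answer: 14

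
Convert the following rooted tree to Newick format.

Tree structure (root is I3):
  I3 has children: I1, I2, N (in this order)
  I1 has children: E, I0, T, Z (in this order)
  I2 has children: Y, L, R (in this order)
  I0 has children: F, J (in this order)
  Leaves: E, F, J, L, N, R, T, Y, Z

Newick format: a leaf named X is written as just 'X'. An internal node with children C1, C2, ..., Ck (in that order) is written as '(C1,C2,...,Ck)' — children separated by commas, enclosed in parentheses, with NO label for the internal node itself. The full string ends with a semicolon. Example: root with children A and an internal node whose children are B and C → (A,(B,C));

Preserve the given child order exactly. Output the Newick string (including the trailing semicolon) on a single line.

Answer: ((E,(F,J),T,Z),(Y,L,R),N);

Derivation:
internal I3 with children ['I1', 'I2', 'N']
  internal I1 with children ['E', 'I0', 'T', 'Z']
    leaf 'E' → 'E'
    internal I0 with children ['F', 'J']
      leaf 'F' → 'F'
      leaf 'J' → 'J'
    → '(F,J)'
    leaf 'T' → 'T'
    leaf 'Z' → 'Z'
  → '(E,(F,J),T,Z)'
  internal I2 with children ['Y', 'L', 'R']
    leaf 'Y' → 'Y'
    leaf 'L' → 'L'
    leaf 'R' → 'R'
  → '(Y,L,R)'
  leaf 'N' → 'N'
→ '((E,(F,J),T,Z),(Y,L,R),N)'
Final: ((E,(F,J),T,Z),(Y,L,R),N);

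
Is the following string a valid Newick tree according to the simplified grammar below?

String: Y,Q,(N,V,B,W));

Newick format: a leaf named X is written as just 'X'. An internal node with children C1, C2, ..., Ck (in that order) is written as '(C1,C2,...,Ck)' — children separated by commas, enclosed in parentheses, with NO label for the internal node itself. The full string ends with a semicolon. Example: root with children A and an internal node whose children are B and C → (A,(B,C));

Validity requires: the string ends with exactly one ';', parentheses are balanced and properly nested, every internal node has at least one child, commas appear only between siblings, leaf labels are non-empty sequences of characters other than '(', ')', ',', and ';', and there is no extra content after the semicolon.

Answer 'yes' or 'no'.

Input: Y,Q,(N,V,B,W));
Paren balance: 1 '(' vs 2 ')' MISMATCH
Ends with single ';': True
Full parse: FAILS (extra content after tree at pos 1)
Valid: False

Answer: no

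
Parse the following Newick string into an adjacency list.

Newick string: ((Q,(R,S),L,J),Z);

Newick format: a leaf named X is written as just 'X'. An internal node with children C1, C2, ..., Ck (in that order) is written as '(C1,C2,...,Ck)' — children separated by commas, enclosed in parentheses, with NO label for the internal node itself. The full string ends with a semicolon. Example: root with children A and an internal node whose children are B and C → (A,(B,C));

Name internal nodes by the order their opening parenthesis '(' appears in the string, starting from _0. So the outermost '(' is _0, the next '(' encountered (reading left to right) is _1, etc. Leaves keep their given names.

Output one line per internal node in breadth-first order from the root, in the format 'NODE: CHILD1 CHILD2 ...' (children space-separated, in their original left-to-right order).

Answer: _0: _1 Z
_1: Q _2 L J
_2: R S

Derivation:
Input: ((Q,(R,S),L,J),Z);
Scanning left-to-right, naming '(' by encounter order:
  pos 0: '(' -> open internal node _0 (depth 1)
  pos 1: '(' -> open internal node _1 (depth 2)
  pos 4: '(' -> open internal node _2 (depth 3)
  pos 8: ')' -> close internal node _2 (now at depth 2)
  pos 13: ')' -> close internal node _1 (now at depth 1)
  pos 16: ')' -> close internal node _0 (now at depth 0)
Total internal nodes: 3
BFS adjacency from root:
  _0: _1 Z
  _1: Q _2 L J
  _2: R S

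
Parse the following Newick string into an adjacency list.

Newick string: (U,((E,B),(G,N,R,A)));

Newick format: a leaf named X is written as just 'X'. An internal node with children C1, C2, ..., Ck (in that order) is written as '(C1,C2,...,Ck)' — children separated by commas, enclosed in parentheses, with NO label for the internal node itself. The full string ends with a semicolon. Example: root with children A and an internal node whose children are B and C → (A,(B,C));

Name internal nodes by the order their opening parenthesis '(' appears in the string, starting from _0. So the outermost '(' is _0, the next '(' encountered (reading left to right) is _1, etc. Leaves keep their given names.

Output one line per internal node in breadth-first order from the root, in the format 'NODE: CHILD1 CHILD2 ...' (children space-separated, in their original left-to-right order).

Input: (U,((E,B),(G,N,R,A)));
Scanning left-to-right, naming '(' by encounter order:
  pos 0: '(' -> open internal node _0 (depth 1)
  pos 3: '(' -> open internal node _1 (depth 2)
  pos 4: '(' -> open internal node _2 (depth 3)
  pos 8: ')' -> close internal node _2 (now at depth 2)
  pos 10: '(' -> open internal node _3 (depth 3)
  pos 18: ')' -> close internal node _3 (now at depth 2)
  pos 19: ')' -> close internal node _1 (now at depth 1)
  pos 20: ')' -> close internal node _0 (now at depth 0)
Total internal nodes: 4
BFS adjacency from root:
  _0: U _1
  _1: _2 _3
  _2: E B
  _3: G N R A

Answer: _0: U _1
_1: _2 _3
_2: E B
_3: G N R A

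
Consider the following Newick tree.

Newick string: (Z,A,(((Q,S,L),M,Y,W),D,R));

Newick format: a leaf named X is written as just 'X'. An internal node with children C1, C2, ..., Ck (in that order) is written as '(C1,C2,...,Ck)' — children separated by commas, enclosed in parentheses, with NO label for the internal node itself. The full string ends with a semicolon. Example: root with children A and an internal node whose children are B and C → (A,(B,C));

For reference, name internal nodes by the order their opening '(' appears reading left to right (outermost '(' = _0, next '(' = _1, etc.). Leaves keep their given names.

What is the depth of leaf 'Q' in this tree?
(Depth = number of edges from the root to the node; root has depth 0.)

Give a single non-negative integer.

Newick: (Z,A,(((Q,S,L),M,Y,W),D,R));
Naming internals by '(' encounter order: outermost '(' = _0, next = _1, ...
Query node: Q
Path from root: _0 -> _1 -> _2 -> _3 -> Q
Depth of Q: 4 (number of edges from root)

Answer: 4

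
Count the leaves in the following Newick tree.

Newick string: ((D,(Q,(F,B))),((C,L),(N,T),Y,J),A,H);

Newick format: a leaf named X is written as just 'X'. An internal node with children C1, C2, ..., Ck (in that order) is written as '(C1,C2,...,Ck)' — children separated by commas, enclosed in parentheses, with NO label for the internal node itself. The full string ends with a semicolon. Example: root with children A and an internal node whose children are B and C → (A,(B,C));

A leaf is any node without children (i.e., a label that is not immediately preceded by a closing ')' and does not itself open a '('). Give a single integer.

Newick: ((D,(Q,(F,B))),((C,L),(N,T),Y,J),A,H);
Scan left-to-right; a leaf is any maximal label run not followed by '(':
  pos 2: leaf 'D' → count = 1
  pos 5: leaf 'Q' → count = 2
  pos 8: leaf 'F' → count = 3
  pos 10: leaf 'B' → count = 4
  pos 17: leaf 'C' → count = 5
  pos 19: leaf 'L' → count = 6
  pos 23: leaf 'N' → count = 7
  pos 25: leaf 'T' → count = 8
  pos 28: leaf 'Y' → count = 9
  pos 30: leaf 'J' → count = 10
  pos 33: leaf 'A' → count = 11
  pos 35: leaf 'H' → count = 12
Total leaves: 12

Answer: 12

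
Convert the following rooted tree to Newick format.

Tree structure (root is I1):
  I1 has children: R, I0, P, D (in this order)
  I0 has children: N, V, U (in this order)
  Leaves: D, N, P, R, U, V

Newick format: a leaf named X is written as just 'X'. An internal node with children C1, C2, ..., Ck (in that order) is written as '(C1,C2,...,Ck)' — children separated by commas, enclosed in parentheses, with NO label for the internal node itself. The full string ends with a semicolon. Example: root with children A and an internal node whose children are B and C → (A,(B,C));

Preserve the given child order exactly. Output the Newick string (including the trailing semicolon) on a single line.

internal I1 with children ['R', 'I0', 'P', 'D']
  leaf 'R' → 'R'
  internal I0 with children ['N', 'V', 'U']
    leaf 'N' → 'N'
    leaf 'V' → 'V'
    leaf 'U' → 'U'
  → '(N,V,U)'
  leaf 'P' → 'P'
  leaf 'D' → 'D'
→ '(R,(N,V,U),P,D)'
Final: (R,(N,V,U),P,D);

Answer: (R,(N,V,U),P,D);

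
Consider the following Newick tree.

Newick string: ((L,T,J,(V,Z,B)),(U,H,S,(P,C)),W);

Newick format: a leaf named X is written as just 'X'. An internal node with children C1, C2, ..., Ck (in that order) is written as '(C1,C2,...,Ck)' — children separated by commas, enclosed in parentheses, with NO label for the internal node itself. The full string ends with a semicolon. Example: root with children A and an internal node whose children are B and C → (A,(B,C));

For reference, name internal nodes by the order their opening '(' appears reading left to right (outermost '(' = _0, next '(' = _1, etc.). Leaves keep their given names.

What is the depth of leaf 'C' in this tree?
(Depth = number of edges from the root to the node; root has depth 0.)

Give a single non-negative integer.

Newick: ((L,T,J,(V,Z,B)),(U,H,S,(P,C)),W);
Naming internals by '(' encounter order: outermost '(' = _0, next = _1, ...
Query node: C
Path from root: _0 -> _3 -> _4 -> C
Depth of C: 3 (number of edges from root)

Answer: 3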